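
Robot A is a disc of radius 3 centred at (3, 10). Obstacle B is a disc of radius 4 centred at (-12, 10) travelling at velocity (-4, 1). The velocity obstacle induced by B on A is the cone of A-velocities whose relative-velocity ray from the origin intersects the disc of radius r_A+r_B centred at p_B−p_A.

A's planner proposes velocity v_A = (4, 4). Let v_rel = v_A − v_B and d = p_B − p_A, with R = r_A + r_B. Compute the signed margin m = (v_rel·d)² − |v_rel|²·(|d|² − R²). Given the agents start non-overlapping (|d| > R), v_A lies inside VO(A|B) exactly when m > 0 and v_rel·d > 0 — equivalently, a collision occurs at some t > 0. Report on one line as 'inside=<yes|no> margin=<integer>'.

d = (-15, 0),  |d|² = 225;  R = 3+4 = 7,  c = 225−7² = 176
v_rel = (8, 3),  |v_rel|² = 73;  v_rel·d = (8)·(-15) + (3)·(0) = -120
73·t² + 240·t + 176 = 0  ⇒  m = (-120)² − 73·176 = 1552
m = 1552 > 0,  v_rel·d = -120 < 0  ⇒  outside

inside=no margin=1552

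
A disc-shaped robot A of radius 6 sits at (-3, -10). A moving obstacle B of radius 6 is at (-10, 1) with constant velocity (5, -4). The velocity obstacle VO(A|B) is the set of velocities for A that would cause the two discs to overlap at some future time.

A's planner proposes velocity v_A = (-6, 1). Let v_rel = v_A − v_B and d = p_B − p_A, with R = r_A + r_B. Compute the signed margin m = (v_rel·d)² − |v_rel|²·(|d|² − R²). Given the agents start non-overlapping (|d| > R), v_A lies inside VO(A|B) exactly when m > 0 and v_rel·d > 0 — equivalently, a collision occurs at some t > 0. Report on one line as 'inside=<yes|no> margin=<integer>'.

d = (-7, 11),  |d|² = 170;  R = 6+6 = 12,  c = 170−12² = 26
v_rel = (-11, 5),  |v_rel|² = 146;  v_rel·d = (-11)·(-7) + (5)·(11) = 132
146·t² − 264·t + 26 = 0  ⇒  m = 132² − 146·26 = 13628
m = 13628 > 0,  v_rel·d = 132 > 0  ⇒  inside

inside=yes margin=13628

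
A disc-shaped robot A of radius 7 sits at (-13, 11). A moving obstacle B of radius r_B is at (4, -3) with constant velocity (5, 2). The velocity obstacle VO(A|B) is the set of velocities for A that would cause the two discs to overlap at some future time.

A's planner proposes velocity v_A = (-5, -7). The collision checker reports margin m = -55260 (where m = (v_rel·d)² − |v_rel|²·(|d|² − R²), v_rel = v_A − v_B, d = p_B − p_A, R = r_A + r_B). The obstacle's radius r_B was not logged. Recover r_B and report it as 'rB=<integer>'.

m = -55260
d = (17, -14);  v_rel = (-10, -9),  |v_rel|² = 181
v_rel×d = (-10)·(-14) − (-9)·(17) = 293
since m = R²·181 − 293²:  R² = (85849 + -55260) / 181 = 169
R = √169 = 13  ⇒  r_B = 13 − 7 = 6

rB=6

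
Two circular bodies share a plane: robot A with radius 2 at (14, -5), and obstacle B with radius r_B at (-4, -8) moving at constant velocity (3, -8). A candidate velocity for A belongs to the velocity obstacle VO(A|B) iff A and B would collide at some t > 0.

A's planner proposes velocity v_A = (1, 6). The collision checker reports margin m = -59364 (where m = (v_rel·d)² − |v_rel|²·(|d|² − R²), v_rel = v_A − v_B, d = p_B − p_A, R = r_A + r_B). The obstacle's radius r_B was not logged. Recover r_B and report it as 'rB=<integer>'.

m = -59364
d = (-18, -3);  v_rel = (-2, 14),  |v_rel|² = 200
v_rel×d = (-2)·(-3) − (14)·(-18) = 258
since m = R²·200 − 258²:  R² = (66564 + -59364) / 200 = 36
R = √36 = 6  ⇒  r_B = 6 − 2 = 4

rB=4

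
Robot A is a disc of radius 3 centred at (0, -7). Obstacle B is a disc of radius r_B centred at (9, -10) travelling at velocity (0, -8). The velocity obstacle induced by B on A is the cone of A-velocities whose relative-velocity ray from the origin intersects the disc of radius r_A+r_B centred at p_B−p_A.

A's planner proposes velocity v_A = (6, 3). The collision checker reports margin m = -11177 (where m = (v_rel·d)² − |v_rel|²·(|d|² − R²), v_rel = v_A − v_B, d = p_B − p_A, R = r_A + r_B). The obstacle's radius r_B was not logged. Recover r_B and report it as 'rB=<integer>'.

m = -11177
d = (9, -3);  v_rel = (6, 11),  |v_rel|² = 157
v_rel×d = (6)·(-3) − (11)·(9) = -117
since m = R²·157 − (-117)²:  R² = (13689 + -11177) / 157 = 16
R = √16 = 4  ⇒  r_B = 4 − 3 = 1

rB=1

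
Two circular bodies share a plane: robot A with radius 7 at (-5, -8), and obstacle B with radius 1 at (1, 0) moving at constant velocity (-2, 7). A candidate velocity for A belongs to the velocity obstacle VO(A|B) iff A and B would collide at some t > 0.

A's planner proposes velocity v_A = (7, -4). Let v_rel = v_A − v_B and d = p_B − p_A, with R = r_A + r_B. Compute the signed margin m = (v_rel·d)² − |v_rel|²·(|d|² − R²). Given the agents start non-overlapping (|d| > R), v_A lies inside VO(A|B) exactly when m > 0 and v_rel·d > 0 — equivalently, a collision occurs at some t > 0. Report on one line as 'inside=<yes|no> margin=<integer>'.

d = (6, 8),  |d|² = 100;  R = 7+1 = 8,  c = 100−8² = 36
v_rel = (9, -11),  |v_rel|² = 202;  v_rel·d = (9)·(6) + (-11)·(8) = -34
202·t² + 68·t + 36 = 0  ⇒  m = (-34)² − 202·36 = -6116
m = -6116 < 0,  v_rel·d = -34 < 0  ⇒  outside

inside=no margin=-6116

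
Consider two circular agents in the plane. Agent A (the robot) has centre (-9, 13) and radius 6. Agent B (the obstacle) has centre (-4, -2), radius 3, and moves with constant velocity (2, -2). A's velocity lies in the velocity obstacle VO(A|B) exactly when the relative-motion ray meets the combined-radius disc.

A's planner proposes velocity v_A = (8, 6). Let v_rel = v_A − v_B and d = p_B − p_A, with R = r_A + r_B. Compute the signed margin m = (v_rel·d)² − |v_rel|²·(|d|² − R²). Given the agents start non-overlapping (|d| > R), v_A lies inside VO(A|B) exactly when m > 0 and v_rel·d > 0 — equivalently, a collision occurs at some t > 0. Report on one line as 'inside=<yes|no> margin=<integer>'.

d = (5, -15),  |d|² = 250;  R = 6+3 = 9,  c = 250−9² = 169
v_rel = (6, 8),  |v_rel|² = 100;  v_rel·d = (6)·(5) + (8)·(-15) = -90
100·t² + 180·t + 169 = 0  ⇒  m = (-90)² − 100·169 = -8800
m = -8800 < 0,  v_rel·d = -90 < 0  ⇒  outside

inside=no margin=-8800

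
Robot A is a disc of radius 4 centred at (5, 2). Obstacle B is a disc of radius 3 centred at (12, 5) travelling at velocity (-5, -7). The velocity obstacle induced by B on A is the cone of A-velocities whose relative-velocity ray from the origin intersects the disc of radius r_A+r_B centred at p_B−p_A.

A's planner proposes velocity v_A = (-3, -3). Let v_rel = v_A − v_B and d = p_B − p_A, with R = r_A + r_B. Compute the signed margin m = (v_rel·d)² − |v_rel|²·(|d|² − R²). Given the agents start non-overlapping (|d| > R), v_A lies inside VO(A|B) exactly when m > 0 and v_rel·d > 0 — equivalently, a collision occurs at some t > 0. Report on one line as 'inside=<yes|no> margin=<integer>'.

d = (7, 3),  |d|² = 58;  R = 4+3 = 7,  c = 58−7² = 9
v_rel = (2, 4),  |v_rel|² = 20;  v_rel·d = (2)·(7) + (4)·(3) = 26
20·t² − 52·t + 9 = 0  ⇒  m = 26² − 20·9 = 496
m = 496 > 0,  v_rel·d = 26 > 0  ⇒  inside

inside=yes margin=496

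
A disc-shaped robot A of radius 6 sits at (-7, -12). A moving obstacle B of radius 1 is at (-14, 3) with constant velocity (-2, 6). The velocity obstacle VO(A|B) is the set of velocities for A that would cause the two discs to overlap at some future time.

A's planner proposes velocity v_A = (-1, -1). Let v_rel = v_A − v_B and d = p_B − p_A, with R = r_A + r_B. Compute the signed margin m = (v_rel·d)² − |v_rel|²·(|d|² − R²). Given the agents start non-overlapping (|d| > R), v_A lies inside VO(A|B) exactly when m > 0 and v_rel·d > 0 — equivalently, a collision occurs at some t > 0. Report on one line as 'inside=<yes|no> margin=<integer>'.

d = (-7, 15),  |d|² = 274;  R = 6+1 = 7,  c = 274−7² = 225
v_rel = (1, -7),  |v_rel|² = 50;  v_rel·d = (1)·(-7) + (-7)·(15) = -112
50·t² + 224·t + 225 = 0  ⇒  m = (-112)² − 50·225 = 1294
m = 1294 > 0,  v_rel·d = -112 < 0  ⇒  outside

inside=no margin=1294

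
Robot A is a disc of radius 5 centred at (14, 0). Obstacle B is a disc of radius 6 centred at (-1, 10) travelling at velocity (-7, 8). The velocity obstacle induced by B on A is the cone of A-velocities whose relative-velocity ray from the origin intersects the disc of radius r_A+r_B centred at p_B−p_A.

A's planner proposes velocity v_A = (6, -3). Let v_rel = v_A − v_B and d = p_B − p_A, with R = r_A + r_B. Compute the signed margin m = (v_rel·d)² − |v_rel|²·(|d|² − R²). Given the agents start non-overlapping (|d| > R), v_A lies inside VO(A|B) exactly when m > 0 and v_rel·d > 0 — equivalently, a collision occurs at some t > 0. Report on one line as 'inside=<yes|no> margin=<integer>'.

d = (-15, 10),  |d|² = 325;  R = 5+6 = 11,  c = 325−11² = 204
v_rel = (13, -11),  |v_rel|² = 290;  v_rel·d = (13)·(-15) + (-11)·(10) = -305
290·t² + 610·t + 204 = 0  ⇒  m = (-305)² − 290·204 = 33865
m = 33865 > 0,  v_rel·d = -305 < 0  ⇒  outside

inside=no margin=33865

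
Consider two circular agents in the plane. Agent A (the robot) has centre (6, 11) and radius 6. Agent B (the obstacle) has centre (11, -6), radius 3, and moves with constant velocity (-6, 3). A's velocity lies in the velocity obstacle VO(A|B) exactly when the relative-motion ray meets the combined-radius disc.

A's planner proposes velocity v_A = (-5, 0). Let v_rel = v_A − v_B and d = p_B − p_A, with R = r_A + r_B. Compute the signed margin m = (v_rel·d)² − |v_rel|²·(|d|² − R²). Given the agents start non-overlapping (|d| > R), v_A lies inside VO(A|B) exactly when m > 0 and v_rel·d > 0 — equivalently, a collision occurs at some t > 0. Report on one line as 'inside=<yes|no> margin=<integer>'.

d = (5, -17),  |d|² = 314;  R = 6+3 = 9,  c = 314−9² = 233
v_rel = (1, -3),  |v_rel|² = 10;  v_rel·d = (1)·(5) + (-3)·(-17) = 56
10·t² − 112·t + 233 = 0  ⇒  m = 56² − 10·233 = 806
m = 806 > 0,  v_rel·d = 56 > 0  ⇒  inside

inside=yes margin=806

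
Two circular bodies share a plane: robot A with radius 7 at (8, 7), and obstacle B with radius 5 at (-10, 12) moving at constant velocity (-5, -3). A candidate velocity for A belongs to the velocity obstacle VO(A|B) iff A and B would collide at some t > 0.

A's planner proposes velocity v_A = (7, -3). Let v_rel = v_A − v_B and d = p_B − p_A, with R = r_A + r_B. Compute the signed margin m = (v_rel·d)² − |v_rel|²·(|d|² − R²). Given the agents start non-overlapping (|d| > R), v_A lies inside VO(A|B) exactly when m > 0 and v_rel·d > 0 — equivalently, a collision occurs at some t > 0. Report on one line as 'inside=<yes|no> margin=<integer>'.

d = (-18, 5),  |d|² = 349;  R = 7+5 = 12,  c = 349−12² = 205
v_rel = (12, 0),  |v_rel|² = 144;  v_rel·d = (12)·(-18) + (0)·(5) = -216
144·t² + 432·t + 205 = 0  ⇒  m = (-216)² − 144·205 = 17136
m = 17136 > 0,  v_rel·d = -216 < 0  ⇒  outside

inside=no margin=17136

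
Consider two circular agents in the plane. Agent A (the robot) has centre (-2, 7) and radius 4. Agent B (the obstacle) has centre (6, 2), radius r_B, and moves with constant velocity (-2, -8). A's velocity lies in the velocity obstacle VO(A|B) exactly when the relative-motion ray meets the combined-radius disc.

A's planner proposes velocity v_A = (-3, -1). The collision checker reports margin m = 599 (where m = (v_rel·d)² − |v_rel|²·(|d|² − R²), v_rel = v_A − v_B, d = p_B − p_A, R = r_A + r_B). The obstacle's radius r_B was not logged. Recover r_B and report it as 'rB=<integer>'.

m = 599
d = (8, -5);  v_rel = (-1, 7),  |v_rel|² = 50
v_rel×d = (-1)·(-5) − (7)·(8) = -51
since m = R²·50 − (-51)²:  R² = (2601 + 599) / 50 = 64
R = √64 = 8  ⇒  r_B = 8 − 4 = 4

rB=4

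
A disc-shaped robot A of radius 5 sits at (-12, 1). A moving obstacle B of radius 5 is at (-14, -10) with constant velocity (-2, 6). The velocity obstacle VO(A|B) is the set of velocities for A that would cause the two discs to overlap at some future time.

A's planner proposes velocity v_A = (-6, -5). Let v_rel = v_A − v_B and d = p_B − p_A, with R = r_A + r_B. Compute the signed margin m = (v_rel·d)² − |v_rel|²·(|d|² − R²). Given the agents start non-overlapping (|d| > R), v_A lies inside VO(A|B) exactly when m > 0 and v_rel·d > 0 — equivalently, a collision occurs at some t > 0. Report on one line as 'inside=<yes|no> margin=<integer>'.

d = (-2, -11),  |d|² = 125;  R = 5+5 = 10,  c = 125−10² = 25
v_rel = (-4, -11),  |v_rel|² = 137;  v_rel·d = (-4)·(-2) + (-11)·(-11) = 129
137·t² − 258·t + 25 = 0  ⇒  m = 129² − 137·25 = 13216
m = 13216 > 0,  v_rel·d = 129 > 0  ⇒  inside

inside=yes margin=13216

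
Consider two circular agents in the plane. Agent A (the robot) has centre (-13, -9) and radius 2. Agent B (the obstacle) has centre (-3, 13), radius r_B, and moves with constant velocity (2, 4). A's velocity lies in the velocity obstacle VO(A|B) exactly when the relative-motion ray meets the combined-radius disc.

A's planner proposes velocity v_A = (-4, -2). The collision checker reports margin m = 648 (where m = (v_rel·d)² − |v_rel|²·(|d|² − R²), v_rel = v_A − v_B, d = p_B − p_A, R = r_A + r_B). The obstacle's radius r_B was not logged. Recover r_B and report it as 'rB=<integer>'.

m = 648
d = (10, 22);  v_rel = (-6, -6),  |v_rel|² = 72
v_rel×d = (-6)·(22) − (-6)·(10) = -72
since m = R²·72 − (-72)²:  R² = (5184 + 648) / 72 = 81
R = √81 = 9  ⇒  r_B = 9 − 2 = 7

rB=7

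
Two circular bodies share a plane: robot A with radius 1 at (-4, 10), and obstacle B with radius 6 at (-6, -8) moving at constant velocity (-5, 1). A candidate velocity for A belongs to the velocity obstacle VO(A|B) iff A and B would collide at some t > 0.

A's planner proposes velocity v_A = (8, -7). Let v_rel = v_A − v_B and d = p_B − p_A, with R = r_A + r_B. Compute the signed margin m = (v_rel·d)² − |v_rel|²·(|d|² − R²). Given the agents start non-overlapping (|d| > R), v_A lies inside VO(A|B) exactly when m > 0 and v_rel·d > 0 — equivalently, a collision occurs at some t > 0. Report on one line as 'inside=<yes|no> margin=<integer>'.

d = (-2, -18),  |d|² = 328;  R = 1+6 = 7,  c = 328−7² = 279
v_rel = (13, -8),  |v_rel|² = 233;  v_rel·d = (13)·(-2) + (-8)·(-18) = 118
233·t² − 236·t + 279 = 0  ⇒  m = 118² − 233·279 = -51083
m = -51083 < 0,  v_rel·d = 118 > 0  ⇒  outside

inside=no margin=-51083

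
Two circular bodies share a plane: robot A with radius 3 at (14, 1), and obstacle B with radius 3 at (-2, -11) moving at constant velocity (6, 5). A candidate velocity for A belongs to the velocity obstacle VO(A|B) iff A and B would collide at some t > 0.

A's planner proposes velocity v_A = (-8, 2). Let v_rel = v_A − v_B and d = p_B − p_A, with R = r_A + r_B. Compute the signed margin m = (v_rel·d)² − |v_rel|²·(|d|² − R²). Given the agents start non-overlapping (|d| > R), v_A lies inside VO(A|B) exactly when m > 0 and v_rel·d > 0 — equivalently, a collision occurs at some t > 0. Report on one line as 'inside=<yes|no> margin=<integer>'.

d = (-16, -12),  |d|² = 400;  R = 3+3 = 6,  c = 400−6² = 364
v_rel = (-14, -3),  |v_rel|² = 205;  v_rel·d = (-14)·(-16) + (-3)·(-12) = 260
205·t² − 520·t + 364 = 0  ⇒  m = 260² − 205·364 = -7020
m = -7020 < 0,  v_rel·d = 260 > 0  ⇒  outside

inside=no margin=-7020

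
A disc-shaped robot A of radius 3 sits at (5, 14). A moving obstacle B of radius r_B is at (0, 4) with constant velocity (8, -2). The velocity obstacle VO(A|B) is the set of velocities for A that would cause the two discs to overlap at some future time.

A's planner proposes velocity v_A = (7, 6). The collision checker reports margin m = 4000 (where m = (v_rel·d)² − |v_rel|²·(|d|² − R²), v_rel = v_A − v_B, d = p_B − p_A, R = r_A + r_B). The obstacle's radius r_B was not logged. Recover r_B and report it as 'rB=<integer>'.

m = 4000
d = (-5, -10);  v_rel = (-1, 8),  |v_rel|² = 65
v_rel×d = (-1)·(-10) − (8)·(-5) = 50
since m = R²·65 − 50²:  R² = (2500 + 4000) / 65 = 100
R = √100 = 10  ⇒  r_B = 10 − 3 = 7

rB=7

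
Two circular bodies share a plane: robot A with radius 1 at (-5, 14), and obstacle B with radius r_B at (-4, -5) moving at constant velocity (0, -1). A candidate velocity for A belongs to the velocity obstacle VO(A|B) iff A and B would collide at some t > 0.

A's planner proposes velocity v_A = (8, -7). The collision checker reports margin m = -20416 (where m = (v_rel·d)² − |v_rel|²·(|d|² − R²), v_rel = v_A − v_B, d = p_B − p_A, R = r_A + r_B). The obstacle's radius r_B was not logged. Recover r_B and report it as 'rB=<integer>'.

m = -20416
d = (1, -19);  v_rel = (8, -6),  |v_rel|² = 100
v_rel×d = (8)·(-19) − (-6)·(1) = -146
since m = R²·100 − (-146)²:  R² = (21316 + -20416) / 100 = 9
R = √9 = 3  ⇒  r_B = 3 − 1 = 2

rB=2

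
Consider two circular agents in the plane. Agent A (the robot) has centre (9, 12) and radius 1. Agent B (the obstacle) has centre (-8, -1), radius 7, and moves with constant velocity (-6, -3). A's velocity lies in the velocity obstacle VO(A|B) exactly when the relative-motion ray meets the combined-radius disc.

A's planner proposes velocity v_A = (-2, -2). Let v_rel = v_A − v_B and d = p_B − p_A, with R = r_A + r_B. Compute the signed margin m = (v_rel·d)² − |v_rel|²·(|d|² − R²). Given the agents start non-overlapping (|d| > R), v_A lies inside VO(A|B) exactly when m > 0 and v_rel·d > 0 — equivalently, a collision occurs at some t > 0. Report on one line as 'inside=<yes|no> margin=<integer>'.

d = (-17, -13),  |d|² = 458;  R = 1+7 = 8,  c = 458−8² = 394
v_rel = (4, 1),  |v_rel|² = 17;  v_rel·d = (4)·(-17) + (1)·(-13) = -81
17·t² + 162·t + 394 = 0  ⇒  m = (-81)² − 17·394 = -137
m = -137 < 0,  v_rel·d = -81 < 0  ⇒  outside

inside=no margin=-137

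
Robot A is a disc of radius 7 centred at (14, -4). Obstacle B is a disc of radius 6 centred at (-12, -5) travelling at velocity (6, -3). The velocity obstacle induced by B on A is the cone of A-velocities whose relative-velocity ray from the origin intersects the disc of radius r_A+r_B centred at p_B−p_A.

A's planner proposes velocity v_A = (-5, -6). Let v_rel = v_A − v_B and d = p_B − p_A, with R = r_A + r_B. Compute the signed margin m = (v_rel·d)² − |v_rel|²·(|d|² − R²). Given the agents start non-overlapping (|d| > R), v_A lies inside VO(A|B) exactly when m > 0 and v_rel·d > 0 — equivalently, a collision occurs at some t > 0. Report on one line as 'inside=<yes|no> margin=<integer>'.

d = (-26, -1),  |d|² = 677;  R = 7+6 = 13,  c = 677−13² = 508
v_rel = (-11, -3),  |v_rel|² = 130;  v_rel·d = (-11)·(-26) + (-3)·(-1) = 289
130·t² − 578·t + 508 = 0  ⇒  m = 289² − 130·508 = 17481
m = 17481 > 0,  v_rel·d = 289 > 0  ⇒  inside

inside=yes margin=17481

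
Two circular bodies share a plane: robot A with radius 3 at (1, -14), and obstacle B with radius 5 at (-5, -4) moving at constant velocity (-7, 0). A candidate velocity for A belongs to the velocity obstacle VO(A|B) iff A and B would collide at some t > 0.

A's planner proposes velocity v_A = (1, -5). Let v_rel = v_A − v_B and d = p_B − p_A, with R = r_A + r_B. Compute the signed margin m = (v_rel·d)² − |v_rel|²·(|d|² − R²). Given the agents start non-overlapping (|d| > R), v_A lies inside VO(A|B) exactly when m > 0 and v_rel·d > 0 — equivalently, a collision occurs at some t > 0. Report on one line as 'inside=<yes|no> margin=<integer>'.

d = (-6, 10),  |d|² = 136;  R = 3+5 = 8,  c = 136−8² = 72
v_rel = (8, -5),  |v_rel|² = 89;  v_rel·d = (8)·(-6) + (-5)·(10) = -98
89·t² + 196·t + 72 = 0  ⇒  m = (-98)² − 89·72 = 3196
m = 3196 > 0,  v_rel·d = -98 < 0  ⇒  outside

inside=no margin=3196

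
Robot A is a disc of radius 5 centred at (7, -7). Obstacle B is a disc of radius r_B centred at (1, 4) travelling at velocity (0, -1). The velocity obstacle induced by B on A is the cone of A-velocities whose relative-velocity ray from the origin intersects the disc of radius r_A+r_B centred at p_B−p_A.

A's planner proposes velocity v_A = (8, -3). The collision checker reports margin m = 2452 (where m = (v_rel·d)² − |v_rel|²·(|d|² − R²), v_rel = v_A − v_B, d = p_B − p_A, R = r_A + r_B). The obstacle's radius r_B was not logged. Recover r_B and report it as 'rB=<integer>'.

m = 2452
d = (-6, 11);  v_rel = (8, -2),  |v_rel|² = 68
v_rel×d = (8)·(11) − (-2)·(-6) = 76
since m = R²·68 − 76²:  R² = (5776 + 2452) / 68 = 121
R = √121 = 11  ⇒  r_B = 11 − 5 = 6

rB=6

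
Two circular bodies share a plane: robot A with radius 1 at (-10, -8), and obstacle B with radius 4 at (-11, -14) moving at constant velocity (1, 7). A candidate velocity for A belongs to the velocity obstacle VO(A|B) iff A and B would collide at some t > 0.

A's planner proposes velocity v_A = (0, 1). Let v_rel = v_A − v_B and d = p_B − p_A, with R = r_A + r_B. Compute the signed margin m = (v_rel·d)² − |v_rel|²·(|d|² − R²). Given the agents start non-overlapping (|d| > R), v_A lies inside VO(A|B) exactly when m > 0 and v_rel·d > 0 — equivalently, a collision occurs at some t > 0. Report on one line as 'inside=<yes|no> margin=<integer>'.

d = (-1, -6),  |d|² = 37;  R = 1+4 = 5,  c = 37−5² = 12
v_rel = (-1, -6),  |v_rel|² = 37;  v_rel·d = (-1)·(-1) + (-6)·(-6) = 37
37·t² − 74·t + 12 = 0  ⇒  m = 37² − 37·12 = 925
m = 925 > 0,  v_rel·d = 37 > 0  ⇒  inside

inside=yes margin=925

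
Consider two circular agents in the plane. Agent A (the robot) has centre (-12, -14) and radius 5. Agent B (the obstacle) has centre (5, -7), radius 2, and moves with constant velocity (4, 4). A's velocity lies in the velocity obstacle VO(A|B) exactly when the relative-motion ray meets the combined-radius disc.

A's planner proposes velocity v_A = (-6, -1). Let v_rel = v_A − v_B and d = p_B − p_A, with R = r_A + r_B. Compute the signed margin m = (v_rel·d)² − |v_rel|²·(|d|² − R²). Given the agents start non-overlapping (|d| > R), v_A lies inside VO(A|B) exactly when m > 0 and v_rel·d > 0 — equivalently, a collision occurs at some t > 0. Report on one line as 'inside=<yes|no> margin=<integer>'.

d = (17, 7),  |d|² = 338;  R = 5+2 = 7,  c = 338−7² = 289
v_rel = (-10, -5),  |v_rel|² = 125;  v_rel·d = (-10)·(17) + (-5)·(7) = -205
125·t² + 410·t + 289 = 0  ⇒  m = (-205)² − 125·289 = 5900
m = 5900 > 0,  v_rel·d = -205 < 0  ⇒  outside

inside=no margin=5900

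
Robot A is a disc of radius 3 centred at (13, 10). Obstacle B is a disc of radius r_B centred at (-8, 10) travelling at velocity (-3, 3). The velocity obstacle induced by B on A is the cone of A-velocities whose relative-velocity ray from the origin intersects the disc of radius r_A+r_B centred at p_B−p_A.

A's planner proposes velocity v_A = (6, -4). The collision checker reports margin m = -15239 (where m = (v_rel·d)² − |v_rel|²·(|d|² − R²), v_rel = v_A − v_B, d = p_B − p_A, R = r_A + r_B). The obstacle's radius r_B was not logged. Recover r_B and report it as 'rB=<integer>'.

m = -15239
d = (-21, 0);  v_rel = (9, -7),  |v_rel|² = 130
v_rel×d = (9)·(0) − (-7)·(-21) = -147
since m = R²·130 − (-147)²:  R² = (21609 + -15239) / 130 = 49
R = √49 = 7  ⇒  r_B = 7 − 3 = 4

rB=4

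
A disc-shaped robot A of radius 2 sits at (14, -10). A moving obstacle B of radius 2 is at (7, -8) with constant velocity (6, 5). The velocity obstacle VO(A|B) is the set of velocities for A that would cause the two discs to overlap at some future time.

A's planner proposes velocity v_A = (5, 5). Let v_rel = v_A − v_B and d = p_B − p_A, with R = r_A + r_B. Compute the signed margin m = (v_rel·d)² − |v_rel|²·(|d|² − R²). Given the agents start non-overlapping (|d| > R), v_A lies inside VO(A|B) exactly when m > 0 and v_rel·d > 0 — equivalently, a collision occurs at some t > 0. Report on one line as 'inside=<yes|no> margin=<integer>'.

d = (-7, 2),  |d|² = 53;  R = 2+2 = 4,  c = 53−4² = 37
v_rel = (-1, 0),  |v_rel|² = 1;  v_rel·d = (-1)·(-7) + (0)·(2) = 7
1·t² − 14·t + 37 = 0  ⇒  m = 7² − 1·37 = 12
m = 12 > 0,  v_rel·d = 7 > 0  ⇒  inside

inside=yes margin=12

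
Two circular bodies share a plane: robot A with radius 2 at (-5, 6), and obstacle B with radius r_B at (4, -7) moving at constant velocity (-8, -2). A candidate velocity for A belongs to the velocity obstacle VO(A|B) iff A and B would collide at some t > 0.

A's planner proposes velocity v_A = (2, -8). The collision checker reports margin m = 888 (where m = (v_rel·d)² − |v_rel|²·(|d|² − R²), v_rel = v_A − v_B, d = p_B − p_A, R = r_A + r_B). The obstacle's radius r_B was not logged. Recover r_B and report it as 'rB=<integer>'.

m = 888
d = (9, -13);  v_rel = (10, -6),  |v_rel|² = 136
v_rel×d = (10)·(-13) − (-6)·(9) = -76
since m = R²·136 − (-76)²:  R² = (5776 + 888) / 136 = 49
R = √49 = 7  ⇒  r_B = 7 − 2 = 5

rB=5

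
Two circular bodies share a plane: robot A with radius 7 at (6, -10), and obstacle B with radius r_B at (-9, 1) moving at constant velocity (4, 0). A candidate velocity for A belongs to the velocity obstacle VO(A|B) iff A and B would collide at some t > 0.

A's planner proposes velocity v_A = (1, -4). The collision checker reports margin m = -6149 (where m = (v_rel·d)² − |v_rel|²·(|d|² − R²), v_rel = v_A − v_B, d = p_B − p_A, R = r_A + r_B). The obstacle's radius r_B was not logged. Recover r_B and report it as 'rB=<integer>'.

m = -6149
d = (-15, 11);  v_rel = (-3, -4),  |v_rel|² = 25
v_rel×d = (-3)·(11) − (-4)·(-15) = -93
since m = R²·25 − (-93)²:  R² = (8649 + -6149) / 25 = 100
R = √100 = 10  ⇒  r_B = 10 − 7 = 3

rB=3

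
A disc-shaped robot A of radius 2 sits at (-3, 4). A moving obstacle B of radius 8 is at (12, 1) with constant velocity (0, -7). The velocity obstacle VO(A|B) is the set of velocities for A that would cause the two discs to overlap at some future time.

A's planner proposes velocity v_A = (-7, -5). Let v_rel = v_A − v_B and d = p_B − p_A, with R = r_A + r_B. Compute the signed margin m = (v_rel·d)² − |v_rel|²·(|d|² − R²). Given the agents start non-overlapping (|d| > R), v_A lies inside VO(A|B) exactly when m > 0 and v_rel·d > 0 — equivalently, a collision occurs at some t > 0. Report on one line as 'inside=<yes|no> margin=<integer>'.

d = (15, -3),  |d|² = 234;  R = 2+8 = 10,  c = 234−10² = 134
v_rel = (-7, 2),  |v_rel|² = 53;  v_rel·d = (-7)·(15) + (2)·(-3) = -111
53·t² + 222·t + 134 = 0  ⇒  m = (-111)² − 53·134 = 5219
m = 5219 > 0,  v_rel·d = -111 < 0  ⇒  outside

inside=no margin=5219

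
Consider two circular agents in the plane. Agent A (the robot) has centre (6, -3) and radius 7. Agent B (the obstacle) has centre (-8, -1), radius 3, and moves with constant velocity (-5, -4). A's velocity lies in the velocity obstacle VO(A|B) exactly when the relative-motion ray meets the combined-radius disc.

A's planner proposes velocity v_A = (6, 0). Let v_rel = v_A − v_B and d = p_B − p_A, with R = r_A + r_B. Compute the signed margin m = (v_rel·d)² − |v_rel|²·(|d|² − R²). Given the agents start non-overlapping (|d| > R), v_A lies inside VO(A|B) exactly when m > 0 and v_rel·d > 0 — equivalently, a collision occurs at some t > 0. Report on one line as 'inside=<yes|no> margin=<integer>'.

d = (-14, 2),  |d|² = 200;  R = 7+3 = 10,  c = 200−10² = 100
v_rel = (11, 4),  |v_rel|² = 137;  v_rel·d = (11)·(-14) + (4)·(2) = -146
137·t² + 292·t + 100 = 0  ⇒  m = (-146)² − 137·100 = 7616
m = 7616 > 0,  v_rel·d = -146 < 0  ⇒  outside

inside=no margin=7616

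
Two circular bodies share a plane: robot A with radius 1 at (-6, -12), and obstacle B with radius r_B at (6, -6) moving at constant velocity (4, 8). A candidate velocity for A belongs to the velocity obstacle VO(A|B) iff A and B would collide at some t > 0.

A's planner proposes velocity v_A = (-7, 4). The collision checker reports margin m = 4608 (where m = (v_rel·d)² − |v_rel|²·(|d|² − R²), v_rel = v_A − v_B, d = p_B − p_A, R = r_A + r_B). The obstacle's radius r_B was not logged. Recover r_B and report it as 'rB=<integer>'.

m = 4608
d = (12, 6);  v_rel = (-11, -4),  |v_rel|² = 137
v_rel×d = (-11)·(6) − (-4)·(12) = -18
since m = R²·137 − (-18)²:  R² = (324 + 4608) / 137 = 36
R = √36 = 6  ⇒  r_B = 6 − 1 = 5

rB=5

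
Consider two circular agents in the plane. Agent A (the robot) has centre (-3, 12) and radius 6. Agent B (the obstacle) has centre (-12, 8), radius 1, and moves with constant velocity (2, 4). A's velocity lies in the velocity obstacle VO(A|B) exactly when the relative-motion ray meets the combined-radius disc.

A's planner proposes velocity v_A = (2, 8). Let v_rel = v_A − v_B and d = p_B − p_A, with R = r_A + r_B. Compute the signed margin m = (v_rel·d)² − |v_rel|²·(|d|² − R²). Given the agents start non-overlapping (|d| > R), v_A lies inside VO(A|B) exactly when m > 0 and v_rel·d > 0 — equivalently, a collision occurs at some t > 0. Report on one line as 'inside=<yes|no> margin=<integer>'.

d = (-9, -4),  |d|² = 97;  R = 6+1 = 7,  c = 97−7² = 48
v_rel = (0, 4),  |v_rel|² = 16;  v_rel·d = (0)·(-9) + (4)·(-4) = -16
16·t² + 32·t + 48 = 0  ⇒  m = (-16)² − 16·48 = -512
m = -512 < 0,  v_rel·d = -16 < 0  ⇒  outside

inside=no margin=-512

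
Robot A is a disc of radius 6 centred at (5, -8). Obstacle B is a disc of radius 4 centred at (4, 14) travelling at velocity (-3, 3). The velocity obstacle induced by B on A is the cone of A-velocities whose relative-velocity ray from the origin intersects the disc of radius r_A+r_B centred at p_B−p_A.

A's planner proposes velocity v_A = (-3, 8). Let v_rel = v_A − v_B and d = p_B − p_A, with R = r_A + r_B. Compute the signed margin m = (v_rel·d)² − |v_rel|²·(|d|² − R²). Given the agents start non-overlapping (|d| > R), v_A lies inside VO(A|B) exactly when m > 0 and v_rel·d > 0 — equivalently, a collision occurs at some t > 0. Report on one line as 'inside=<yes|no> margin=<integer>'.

d = (-1, 22),  |d|² = 485;  R = 6+4 = 10,  c = 485−10² = 385
v_rel = (0, 5),  |v_rel|² = 25;  v_rel·d = (0)·(-1) + (5)·(22) = 110
25·t² − 220·t + 385 = 0  ⇒  m = 110² − 25·385 = 2475
m = 2475 > 0,  v_rel·d = 110 > 0  ⇒  inside

inside=yes margin=2475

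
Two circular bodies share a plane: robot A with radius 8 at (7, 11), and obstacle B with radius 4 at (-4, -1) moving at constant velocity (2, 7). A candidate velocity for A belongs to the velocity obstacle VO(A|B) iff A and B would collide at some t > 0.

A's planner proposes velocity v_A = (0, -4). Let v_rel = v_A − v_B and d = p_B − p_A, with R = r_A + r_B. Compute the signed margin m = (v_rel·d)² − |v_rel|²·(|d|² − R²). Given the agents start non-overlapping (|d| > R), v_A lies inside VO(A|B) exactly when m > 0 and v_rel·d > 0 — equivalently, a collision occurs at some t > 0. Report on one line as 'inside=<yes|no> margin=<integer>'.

d = (-11, -12),  |d|² = 265;  R = 8+4 = 12,  c = 265−12² = 121
v_rel = (-2, -11),  |v_rel|² = 125;  v_rel·d = (-2)·(-11) + (-11)·(-12) = 154
125·t² − 308·t + 121 = 0  ⇒  m = 154² − 125·121 = 8591
m = 8591 > 0,  v_rel·d = 154 > 0  ⇒  inside

inside=yes margin=8591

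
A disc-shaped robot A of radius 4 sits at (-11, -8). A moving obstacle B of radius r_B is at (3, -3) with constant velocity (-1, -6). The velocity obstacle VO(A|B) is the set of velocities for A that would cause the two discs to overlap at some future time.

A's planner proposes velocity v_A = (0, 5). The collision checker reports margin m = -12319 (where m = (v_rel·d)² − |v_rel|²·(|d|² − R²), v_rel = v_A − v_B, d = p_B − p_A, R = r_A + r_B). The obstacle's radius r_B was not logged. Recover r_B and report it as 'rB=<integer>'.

m = -12319
d = (14, 5);  v_rel = (1, 11),  |v_rel|² = 122
v_rel×d = (1)·(5) − (11)·(14) = -149
since m = R²·122 − (-149)²:  R² = (22201 + -12319) / 122 = 81
R = √81 = 9  ⇒  r_B = 9 − 4 = 5

rB=5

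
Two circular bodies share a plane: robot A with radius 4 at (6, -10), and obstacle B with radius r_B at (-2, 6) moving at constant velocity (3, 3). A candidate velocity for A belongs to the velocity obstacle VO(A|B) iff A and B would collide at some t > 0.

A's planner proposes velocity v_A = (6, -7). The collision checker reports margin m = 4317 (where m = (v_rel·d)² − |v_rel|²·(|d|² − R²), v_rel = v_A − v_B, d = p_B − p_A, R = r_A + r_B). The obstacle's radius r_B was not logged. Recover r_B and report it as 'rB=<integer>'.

m = 4317
d = (-8, 16);  v_rel = (3, -10),  |v_rel|² = 109
v_rel×d = (3)·(16) − (-10)·(-8) = -32
since m = R²·109 − (-32)²:  R² = (1024 + 4317) / 109 = 49
R = √49 = 7  ⇒  r_B = 7 − 4 = 3

rB=3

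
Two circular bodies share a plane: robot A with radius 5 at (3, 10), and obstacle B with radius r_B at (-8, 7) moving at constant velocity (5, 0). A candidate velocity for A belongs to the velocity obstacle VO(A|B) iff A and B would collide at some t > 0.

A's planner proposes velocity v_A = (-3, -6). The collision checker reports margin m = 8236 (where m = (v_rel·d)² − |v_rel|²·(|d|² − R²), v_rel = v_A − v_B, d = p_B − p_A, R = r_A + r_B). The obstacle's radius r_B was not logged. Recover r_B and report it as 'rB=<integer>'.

m = 8236
d = (-11, -3);  v_rel = (-8, -6),  |v_rel|² = 100
v_rel×d = (-8)·(-3) − (-6)·(-11) = -42
since m = R²·100 − (-42)²:  R² = (1764 + 8236) / 100 = 100
R = √100 = 10  ⇒  r_B = 10 − 5 = 5

rB=5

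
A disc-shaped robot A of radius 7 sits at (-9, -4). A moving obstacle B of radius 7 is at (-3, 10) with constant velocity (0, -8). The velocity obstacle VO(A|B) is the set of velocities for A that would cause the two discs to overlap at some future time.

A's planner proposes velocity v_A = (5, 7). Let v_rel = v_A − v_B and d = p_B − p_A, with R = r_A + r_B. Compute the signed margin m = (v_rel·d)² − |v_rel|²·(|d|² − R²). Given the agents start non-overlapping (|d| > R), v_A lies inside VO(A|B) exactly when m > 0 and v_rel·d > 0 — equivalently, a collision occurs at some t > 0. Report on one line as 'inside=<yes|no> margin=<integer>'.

d = (6, 14),  |d|² = 232;  R = 7+7 = 14,  c = 232−14² = 36
v_rel = (5, 15),  |v_rel|² = 250;  v_rel·d = (5)·(6) + (15)·(14) = 240
250·t² − 480·t + 36 = 0  ⇒  m = 240² − 250·36 = 48600
m = 48600 > 0,  v_rel·d = 240 > 0  ⇒  inside

inside=yes margin=48600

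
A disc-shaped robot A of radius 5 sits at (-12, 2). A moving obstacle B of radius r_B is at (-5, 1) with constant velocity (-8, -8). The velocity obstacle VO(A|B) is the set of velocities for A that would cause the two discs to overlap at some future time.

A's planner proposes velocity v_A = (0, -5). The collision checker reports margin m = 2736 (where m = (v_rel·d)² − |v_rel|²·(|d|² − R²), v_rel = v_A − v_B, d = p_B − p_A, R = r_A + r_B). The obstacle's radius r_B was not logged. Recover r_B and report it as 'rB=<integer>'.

m = 2736
d = (7, -1);  v_rel = (8, 3),  |v_rel|² = 73
v_rel×d = (8)·(-1) − (3)·(7) = -29
since m = R²·73 − (-29)²:  R² = (841 + 2736) / 73 = 49
R = √49 = 7  ⇒  r_B = 7 − 5 = 2

rB=2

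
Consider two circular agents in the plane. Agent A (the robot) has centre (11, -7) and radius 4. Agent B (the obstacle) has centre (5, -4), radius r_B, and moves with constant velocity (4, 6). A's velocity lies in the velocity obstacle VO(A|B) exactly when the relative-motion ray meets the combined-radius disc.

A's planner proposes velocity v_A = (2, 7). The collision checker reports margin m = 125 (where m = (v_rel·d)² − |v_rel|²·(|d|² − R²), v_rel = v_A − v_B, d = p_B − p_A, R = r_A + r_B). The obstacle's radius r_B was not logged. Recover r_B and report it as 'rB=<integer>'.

m = 125
d = (-6, 3);  v_rel = (-2, 1),  |v_rel|² = 5
v_rel×d = (-2)·(3) − (1)·(-6) = 0
since m = R²·5 − 0²:  R² = (0 + 125) / 5 = 25
R = √25 = 5  ⇒  r_B = 5 − 4 = 1

rB=1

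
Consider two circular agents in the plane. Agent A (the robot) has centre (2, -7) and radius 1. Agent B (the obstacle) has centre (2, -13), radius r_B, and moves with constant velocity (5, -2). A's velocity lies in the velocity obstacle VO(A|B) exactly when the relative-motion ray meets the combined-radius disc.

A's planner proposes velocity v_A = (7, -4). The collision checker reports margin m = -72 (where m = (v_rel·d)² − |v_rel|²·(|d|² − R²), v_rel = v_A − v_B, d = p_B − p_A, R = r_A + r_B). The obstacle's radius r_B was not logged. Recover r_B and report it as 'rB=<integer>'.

m = -72
d = (0, -6);  v_rel = (2, -2),  |v_rel|² = 8
v_rel×d = (2)·(-6) − (-2)·(0) = -12
since m = R²·8 − (-12)²:  R² = (144 + -72) / 8 = 9
R = √9 = 3  ⇒  r_B = 3 − 1 = 2

rB=2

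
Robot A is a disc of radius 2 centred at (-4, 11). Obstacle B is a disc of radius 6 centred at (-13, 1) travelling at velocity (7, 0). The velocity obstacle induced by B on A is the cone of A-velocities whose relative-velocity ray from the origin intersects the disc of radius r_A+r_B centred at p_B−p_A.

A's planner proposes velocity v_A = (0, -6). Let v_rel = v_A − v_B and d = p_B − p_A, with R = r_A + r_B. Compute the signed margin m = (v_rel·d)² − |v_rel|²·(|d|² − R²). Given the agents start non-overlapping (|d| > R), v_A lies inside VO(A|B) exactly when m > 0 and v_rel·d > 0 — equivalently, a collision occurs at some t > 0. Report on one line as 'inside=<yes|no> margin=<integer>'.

d = (-9, -10),  |d|² = 181;  R = 2+6 = 8,  c = 181−8² = 117
v_rel = (-7, -6),  |v_rel|² = 85;  v_rel·d = (-7)·(-9) + (-6)·(-10) = 123
85·t² − 246·t + 117 = 0  ⇒  m = 123² − 85·117 = 5184
m = 5184 > 0,  v_rel·d = 123 > 0  ⇒  inside

inside=yes margin=5184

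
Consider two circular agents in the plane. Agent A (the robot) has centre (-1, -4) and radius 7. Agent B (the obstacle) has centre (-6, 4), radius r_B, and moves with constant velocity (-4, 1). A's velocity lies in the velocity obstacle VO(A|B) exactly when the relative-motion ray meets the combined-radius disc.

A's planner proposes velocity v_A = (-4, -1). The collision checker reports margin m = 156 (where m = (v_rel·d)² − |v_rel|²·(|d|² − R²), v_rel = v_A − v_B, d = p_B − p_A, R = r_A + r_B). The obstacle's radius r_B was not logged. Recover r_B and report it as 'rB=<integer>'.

m = 156
d = (-5, 8);  v_rel = (0, -2),  |v_rel|² = 4
v_rel×d = (0)·(8) − (-2)·(-5) = -10
since m = R²·4 − (-10)²:  R² = (100 + 156) / 4 = 64
R = √64 = 8  ⇒  r_B = 8 − 7 = 1

rB=1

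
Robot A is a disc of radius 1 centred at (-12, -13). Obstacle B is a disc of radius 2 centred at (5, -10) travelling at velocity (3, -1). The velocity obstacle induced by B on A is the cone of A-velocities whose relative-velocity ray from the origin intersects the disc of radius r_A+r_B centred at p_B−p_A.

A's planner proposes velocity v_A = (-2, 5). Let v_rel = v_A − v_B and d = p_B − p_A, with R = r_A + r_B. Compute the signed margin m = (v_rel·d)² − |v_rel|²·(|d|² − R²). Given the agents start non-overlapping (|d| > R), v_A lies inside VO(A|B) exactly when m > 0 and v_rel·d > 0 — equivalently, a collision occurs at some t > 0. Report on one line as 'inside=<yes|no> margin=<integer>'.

d = (17, 3),  |d|² = 298;  R = 1+2 = 3,  c = 298−3² = 289
v_rel = (-5, 6),  |v_rel|² = 61;  v_rel·d = (-5)·(17) + (6)·(3) = -67
61·t² + 134·t + 289 = 0  ⇒  m = (-67)² − 61·289 = -13140
m = -13140 < 0,  v_rel·d = -67 < 0  ⇒  outside

inside=no margin=-13140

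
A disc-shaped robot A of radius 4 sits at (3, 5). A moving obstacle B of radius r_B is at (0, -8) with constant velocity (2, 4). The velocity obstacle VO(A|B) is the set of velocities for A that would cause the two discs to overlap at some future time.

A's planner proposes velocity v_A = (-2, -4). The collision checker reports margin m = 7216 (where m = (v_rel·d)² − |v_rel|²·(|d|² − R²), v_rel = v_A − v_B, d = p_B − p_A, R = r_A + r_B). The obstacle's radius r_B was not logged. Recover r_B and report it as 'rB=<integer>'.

m = 7216
d = (-3, -13);  v_rel = (-4, -8),  |v_rel|² = 80
v_rel×d = (-4)·(-13) − (-8)·(-3) = 28
since m = R²·80 − 28²:  R² = (784 + 7216) / 80 = 100
R = √100 = 10  ⇒  r_B = 10 − 4 = 6

rB=6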